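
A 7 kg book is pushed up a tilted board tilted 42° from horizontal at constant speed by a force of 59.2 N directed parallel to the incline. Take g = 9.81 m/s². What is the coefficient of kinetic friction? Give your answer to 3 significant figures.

At constant speed ΣF = 0 along the incline. The applied 59.2 N acts up the slope; the weight component mg sin 42° = 45.949 N and kinetic friction μN both act down the slope.
So 59.2 = 45.949 + μ × 51.032, giving μ = (59.2 − 45.949) / 51.032 = 0.2597.

0.260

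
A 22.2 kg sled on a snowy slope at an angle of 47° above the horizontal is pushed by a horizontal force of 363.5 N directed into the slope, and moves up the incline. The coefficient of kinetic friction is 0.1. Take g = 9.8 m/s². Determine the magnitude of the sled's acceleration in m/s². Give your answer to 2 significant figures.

The horizontal push has components F cos 47° = 363.5 × 0.6820 = 247.907 N up the incline and F sin 47° = 363.5 × 0.7314 = 265.864 N pressing into the surface.
The normal force is therefore N = mg cos 47° + F sin 47° = 148.376 + 265.864 = 414.240 N, and kinetic friction down the slope is μN = 0.1 × 414.240 = 41.424 N.
Along the incline: F cos 47° − mg sin 47° − μN = ma, so 247.907 − 159.123 − 41.424 = 22.2 a, giving a = 2.1333 m/s².

2.1 m/s²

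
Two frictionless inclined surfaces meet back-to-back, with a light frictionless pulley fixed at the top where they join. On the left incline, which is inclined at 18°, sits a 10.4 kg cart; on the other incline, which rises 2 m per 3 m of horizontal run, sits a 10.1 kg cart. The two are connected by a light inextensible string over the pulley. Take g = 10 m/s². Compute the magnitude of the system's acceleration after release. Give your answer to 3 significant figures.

Resolve each weight along its own incline: the 10.4 kg mass has component 10.4 × 10 × sin 18° = 32.138 N down its slope, and the 10.1 kg mass has 10.1 × 10 × sin 33.69° = 56.025 N down its slope.
The 10.1 kg side's 56.025 N exceeds the other side's 32.138 N, so that mass slides down and the 10.4 kg mass slides up. Taking that direction as positive, Newton's second law for the whole system gives 56.025 − 32.138 = (10.4 + 10.1) a, so a = 23.887 / 20.5 = 1.1652 m/s².

1.17 m/s²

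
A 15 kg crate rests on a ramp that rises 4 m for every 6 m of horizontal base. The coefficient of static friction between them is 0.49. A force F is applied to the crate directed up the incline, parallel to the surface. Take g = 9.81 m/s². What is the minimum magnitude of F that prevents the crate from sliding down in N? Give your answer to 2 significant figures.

22 N

The normal force is N = mg cos 33.69° = 122.436 N. With F at its minimum the crate is on the verge of sliding down, so static friction is at its maximum μ_s N = 0.49 × 122.436 = 59.994 N and acts up the slope.
Equilibrium along the incline: F + μ_s N = mg sin 33.69°, so F = 81.624 − 59.994 = 21.630 N.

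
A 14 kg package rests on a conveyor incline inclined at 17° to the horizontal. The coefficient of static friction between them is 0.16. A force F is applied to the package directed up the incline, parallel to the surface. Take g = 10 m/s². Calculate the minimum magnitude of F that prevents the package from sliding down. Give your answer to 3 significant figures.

The normal force is N = mg cos 17° = 133.883 N. With F at its minimum the package is on the verge of sliding down, so static friction is at its maximum μ_s N = 0.16 × 133.883 = 21.421 N and acts up the slope.
Equilibrium along the incline: F + μ_s N = mg sin 17°, so F = 40.932 − 21.421 = 19.511 N.

19.5 N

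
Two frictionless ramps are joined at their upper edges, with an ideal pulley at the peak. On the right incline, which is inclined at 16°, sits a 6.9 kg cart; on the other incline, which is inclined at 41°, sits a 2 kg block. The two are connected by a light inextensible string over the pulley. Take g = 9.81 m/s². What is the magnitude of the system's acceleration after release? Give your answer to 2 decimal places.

Resolve each weight along its own incline: the 6.9 kg mass has component 6.9 × 9.81 × sin 16° = 18.658 N down its slope, and the 2 kg mass has 2 × 9.81 × sin 41° = 12.872 N down its slope.
The 6.9 kg side's 18.658 N exceeds the other side's 12.872 N, so that mass slides down and the 2 kg mass slides up. Taking that direction as positive, Newton's second law for the whole system gives 18.658 − 12.872 = (6.9 + 2) a, so a = 5.786 / 8.9 = 0.6501 m/s².

0.65 m/s²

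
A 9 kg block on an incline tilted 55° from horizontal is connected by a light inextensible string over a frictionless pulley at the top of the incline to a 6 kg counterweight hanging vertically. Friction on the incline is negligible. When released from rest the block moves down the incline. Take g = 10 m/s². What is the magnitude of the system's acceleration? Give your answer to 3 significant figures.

For the block on the incline: the weight component along the slope is m₁g sin 55° = 9 × 10 × 0.8192 = 73.728 N and the normal force is N = m₁g cos 55° = 51.622 N.
Newton's second law for the block (down-slope positive): 73.728 − T = 9 a. For the hanging counterweight (upward positive): T − 6 × 10 = 6 a.
Adding the two equations eliminates T: 13.728 = 15 a, so a = 0.9152 m/s².

0.915 m/s²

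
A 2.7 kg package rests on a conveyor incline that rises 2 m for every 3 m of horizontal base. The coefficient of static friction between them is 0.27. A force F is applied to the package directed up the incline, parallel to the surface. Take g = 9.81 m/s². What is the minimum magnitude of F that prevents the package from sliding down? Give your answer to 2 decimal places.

8.74 N

The normal force is N = mg cos 33.69° = 22.039 N. With F at its minimum the package is on the verge of sliding down, so static friction is at its maximum μ_s N = 0.27 × 22.039 = 5.951 N and acts up the slope.
Equilibrium along the incline: F + μ_s N = mg sin 33.69°, so F = 14.692 − 5.951 = 8.741 N.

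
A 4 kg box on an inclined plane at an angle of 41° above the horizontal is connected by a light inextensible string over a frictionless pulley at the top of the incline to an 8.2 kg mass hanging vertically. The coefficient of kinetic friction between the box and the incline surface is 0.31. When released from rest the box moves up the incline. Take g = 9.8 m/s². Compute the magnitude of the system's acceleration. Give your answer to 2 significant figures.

3.7 m/s²

For the box on the incline: the weight component along the slope is m₁g sin 41° = 4 × 9.8 × 0.6561 = 25.719 N and the normal force is N = m₁g cos 41° = 29.585 N.
Kinetic friction opposes the box's motion up the incline: f = μN = 0.31 × 29.585 = 9.171 N acting down the slope.
Newton's second law for the box (up-slope positive): T − 25.719 − 9.171 = 4 a. For the hanging mass (downward positive): 8.2 × 9.8 − T = 8.2 a.
Adding the two equations eliminates T: 45.470 = 12.2 a, so a = 3.7270 m/s².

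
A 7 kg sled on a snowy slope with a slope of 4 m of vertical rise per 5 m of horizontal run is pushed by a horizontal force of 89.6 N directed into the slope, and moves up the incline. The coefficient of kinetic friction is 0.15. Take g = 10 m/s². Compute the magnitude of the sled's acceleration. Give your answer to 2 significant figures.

1.4 m/s²

The horizontal push has components F cos 38.66° = 89.6 × 0.7809 = 69.969 N up the incline and F sin 38.66° = 89.6 × 0.6247 = 55.973 N pressing into the surface.
The normal force is therefore N = mg cos 38.66° + F sin 38.66° = 54.663 + 55.973 = 110.636 N, and kinetic friction down the slope is μN = 0.15 × 110.636 = 16.595 N.
Along the incline: F cos 38.66° − mg sin 38.66° − μN = ma, so 69.969 − 43.729 − 16.595 = 7 a, giving a = 1.3779 m/s².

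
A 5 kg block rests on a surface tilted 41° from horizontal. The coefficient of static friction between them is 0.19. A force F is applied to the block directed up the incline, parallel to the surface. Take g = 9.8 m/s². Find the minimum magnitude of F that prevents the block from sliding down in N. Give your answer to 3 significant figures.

The normal force is N = mg cos 41° = 36.981 N. With F at its minimum the block is on the verge of sliding down, so static friction is at its maximum μ_s N = 0.19 × 36.981 = 7.026 N and acts up the slope.
Equilibrium along the incline: F + μ_s N = mg sin 41°, so F = 32.147 − 7.026 = 25.121 N.

25.1 N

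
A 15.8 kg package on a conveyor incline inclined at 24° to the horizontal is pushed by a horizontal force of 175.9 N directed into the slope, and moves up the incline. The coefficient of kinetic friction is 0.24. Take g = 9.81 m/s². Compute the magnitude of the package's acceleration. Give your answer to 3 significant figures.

The horizontal push has components F cos 24° = 175.9 × 0.9135 = 160.685 N up the incline and F sin 24° = 175.9 × 0.4067 = 71.539 N pressing into the surface.
The normal force is therefore N = mg cos 24° + F sin 24° = 141.591 + 71.539 = 213.130 N, and kinetic friction down the slope is μN = 0.24 × 213.130 = 51.151 N.
Along the incline: F cos 24° − mg sin 24° − μN = ma, so 160.685 − 63.038 − 51.151 = 15.8 a, giving a = 2.9428 m/s².

2.94 m/s²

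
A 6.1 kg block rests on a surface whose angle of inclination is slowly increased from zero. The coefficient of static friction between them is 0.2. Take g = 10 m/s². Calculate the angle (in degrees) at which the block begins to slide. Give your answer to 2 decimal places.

11.31°

At the threshold of sliding, static friction is at its maximum μ_s N and exactly balances the weight component along the incline: mg sin θ = μ_s mg cos θ.
Hence tan θ = μ_s = 0.2, so θ = arctan(0.2) = 11.3099°.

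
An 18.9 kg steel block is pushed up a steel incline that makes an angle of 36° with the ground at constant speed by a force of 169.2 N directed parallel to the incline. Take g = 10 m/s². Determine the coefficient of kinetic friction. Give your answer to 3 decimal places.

0.380

At constant speed ΣF = 0 along the incline. The applied 169.2 N acts up the slope; the weight component mg sin 36° = 111.091 N and kinetic friction μN both act down the slope.
So 169.2 = 111.091 + μ × 152.904, giving μ = (169.2 − 111.091) / 152.904 = 0.3800.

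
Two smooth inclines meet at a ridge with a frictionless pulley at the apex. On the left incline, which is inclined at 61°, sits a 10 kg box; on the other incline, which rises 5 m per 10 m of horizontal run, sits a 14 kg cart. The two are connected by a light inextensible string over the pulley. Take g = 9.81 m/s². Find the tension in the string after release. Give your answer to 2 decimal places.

Resolve each weight along its own incline: the 10 kg mass has component 10 × 9.81 × sin 61° = 85.800 N down its slope, and the 14 kg mass has 14 × 9.81 × sin 26.57° = 61.420 N down its slope.
The 10 kg side's 85.800 N exceeds the other side's 61.420 N, so that mass slides down and the 14 kg mass slides up. Taking that direction as positive, Newton's second law for the whole system gives 85.800 − 61.420 = (10 + 14) a, so a = 24.380 / 24 = 1.0158 m/s².
For the 14 kg mass (up-slope positive): T − 61.420 = 14 × 1.0158, so T = 75.641 N.

75.64 N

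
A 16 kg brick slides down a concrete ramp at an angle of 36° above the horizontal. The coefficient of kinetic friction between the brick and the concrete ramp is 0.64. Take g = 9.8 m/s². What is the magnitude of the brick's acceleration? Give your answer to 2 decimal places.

0.69 m/s²

Resolving the weight along the incline: the component pulling the brick down the slope is mg sin 36° = 16 × 9.8 × 0.5878 = 92.167 N, and the normal force is N = mg cos 36° = 16 × 9.8 × 0.8090 = 126.851 N.
Kinetic friction acts up the slope with magnitude f = μN = 0.64 × 126.851 = 81.185 N.
Net force along the incline is 92.167 − 81.185 = 10.982 N, so a = 10.982 / 16 = 0.6864 m/s².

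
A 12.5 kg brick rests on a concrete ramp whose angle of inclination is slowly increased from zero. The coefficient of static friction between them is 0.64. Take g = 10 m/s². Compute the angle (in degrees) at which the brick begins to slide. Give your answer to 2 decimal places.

32.62°

At the threshold of sliding, static friction is at its maximum μ_s N and exactly balances the weight component along the incline: mg sin θ = μ_s mg cos θ.
Hence tan θ = μ_s = 0.64, so θ = arctan(0.64) = 32.6192°.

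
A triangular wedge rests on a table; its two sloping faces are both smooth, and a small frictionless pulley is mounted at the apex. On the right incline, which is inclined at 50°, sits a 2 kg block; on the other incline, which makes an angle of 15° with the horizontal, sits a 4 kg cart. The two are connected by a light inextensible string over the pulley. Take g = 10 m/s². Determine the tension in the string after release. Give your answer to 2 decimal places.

Resolve each weight along its own incline: the 2 kg mass has component 2 × 10 × sin 50° = 15.321 N down its slope, and the 4 kg mass has 4 × 10 × sin 15° = 10.353 N down its slope.
The 2 kg side's 15.321 N exceeds the other side's 10.353 N, so that mass slides down and the 4 kg mass slides up. Taking that direction as positive, Newton's second law for the whole system gives 15.321 − 10.353 = (2 + 4) a, so a = 4.968 / 6 = 0.8280 m/s².
For the 4 kg mass (up-slope positive): T − 10.353 = 4 × 0.8280, so T = 13.665 N.

13.66 N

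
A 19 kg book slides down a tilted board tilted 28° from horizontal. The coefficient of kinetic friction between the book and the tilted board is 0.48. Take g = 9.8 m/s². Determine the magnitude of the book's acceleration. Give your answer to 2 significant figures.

0.45 m/s²

Resolving the weight along the incline: the component pulling the book down the slope is mg sin 28° = 19 × 9.8 × 0.4695 = 87.421 N, and the normal force is N = mg cos 28° = 19 × 9.8 × 0.8829 = 164.396 N.
Kinetic friction acts up the slope with magnitude f = μN = 0.48 × 164.396 = 78.910 N.
Net force along the incline is 87.421 − 78.910 = 8.511 N, so a = 8.511 / 19 = 0.4479 m/s².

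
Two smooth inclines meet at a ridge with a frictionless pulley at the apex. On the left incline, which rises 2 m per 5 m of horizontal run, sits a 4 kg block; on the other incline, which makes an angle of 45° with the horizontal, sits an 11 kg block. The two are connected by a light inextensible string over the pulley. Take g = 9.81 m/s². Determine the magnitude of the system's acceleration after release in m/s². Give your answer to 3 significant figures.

Resolve each weight along its own incline: the 4 kg mass has component 4 × 9.81 × sin 21.80° = 14.573 N down its slope, and the 11 kg mass has 11 × 9.81 × sin 45° = 76.304 N down its slope.
The 11 kg side's 76.304 N exceeds the other side's 14.573 N, so that mass slides down and the 4 kg mass slides up. Taking that direction as positive, Newton's second law for the whole system gives 76.304 − 14.573 = (4 + 11) a, so a = 61.731 / 15 = 4.1154 m/s².

4.12 m/s²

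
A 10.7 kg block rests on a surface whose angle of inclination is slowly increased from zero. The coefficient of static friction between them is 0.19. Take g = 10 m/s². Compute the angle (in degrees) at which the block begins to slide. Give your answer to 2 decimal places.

At the threshold of sliding, static friction is at its maximum μ_s N and exactly balances the weight component along the incline: mg sin θ = μ_s mg cos θ.
Hence tan θ = μ_s = 0.19, so θ = arctan(0.19) = 10.7580°.

10.76°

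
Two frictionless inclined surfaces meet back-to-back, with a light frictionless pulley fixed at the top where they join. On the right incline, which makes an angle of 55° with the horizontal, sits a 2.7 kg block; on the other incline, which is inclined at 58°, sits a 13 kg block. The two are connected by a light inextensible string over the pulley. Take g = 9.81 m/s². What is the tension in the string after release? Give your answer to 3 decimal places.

Resolve each weight along its own incline: the 2.7 kg mass has component 2.7 × 9.81 × sin 55° = 21.697 N down its slope, and the 13 kg mass has 13 × 9.81 × sin 58° = 108.152 N down its slope.
The 13 kg side's 108.152 N exceeds the other side's 21.697 N, so that mass slides down and the 2.7 kg mass slides up. Taking that direction as positive, Newton's second law for the whole system gives 108.152 − 21.697 = (2.7 + 13) a, so a = 86.455 / 15.7 = 5.5067 m/s².
For the 2.7 kg mass (up-slope positive): T − 21.697 = 2.7 × 5.5067, so T = 36.565 N.

36.565 N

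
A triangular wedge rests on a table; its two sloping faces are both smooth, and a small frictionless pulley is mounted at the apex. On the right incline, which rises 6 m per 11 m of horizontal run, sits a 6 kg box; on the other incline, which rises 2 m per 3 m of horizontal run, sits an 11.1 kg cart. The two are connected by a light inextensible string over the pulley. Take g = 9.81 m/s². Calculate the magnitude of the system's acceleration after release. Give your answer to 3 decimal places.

Resolve each weight along its own incline: the 6 kg mass has component 6 × 9.81 × sin 28.61° = 28.185 N down its slope, and the 11.1 kg mass has 11.1 × 9.81 × sin 33.69° = 60.402 N down its slope.
The 11.1 kg side's 60.402 N exceeds the other side's 28.185 N, so that mass slides down and the 6 kg mass slides up. Taking that direction as positive, Newton's second law for the whole system gives 60.402 − 28.185 = (6 + 11.1) a, so a = 32.217 / 17.1 = 1.8840 m/s².

1.884 m/s²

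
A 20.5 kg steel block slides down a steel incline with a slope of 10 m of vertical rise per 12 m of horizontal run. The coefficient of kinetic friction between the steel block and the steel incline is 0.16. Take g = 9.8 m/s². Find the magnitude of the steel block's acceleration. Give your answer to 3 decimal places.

Resolving the weight along the incline: the component pulling the steel block down the slope is mg sin 39.81° = 20.5 × 9.8 × 0.6402 = 128.616 N, and the normal force is N = mg cos 39.81° = 20.5 × 9.8 × 0.7682 = 154.331 N.
Kinetic friction acts up the slope with magnitude f = μN = 0.16 × 154.331 = 24.693 N.
Net force along the incline is 128.616 − 24.693 = 103.923 N, so a = 103.923 / 20.5 = 5.0694 m/s².

5.069 m/s²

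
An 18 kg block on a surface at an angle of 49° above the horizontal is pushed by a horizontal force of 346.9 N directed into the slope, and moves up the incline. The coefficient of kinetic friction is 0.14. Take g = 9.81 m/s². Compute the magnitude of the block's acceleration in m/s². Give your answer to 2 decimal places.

2.30 m/s²

The horizontal push has components F cos 49° = 346.9 × 0.6561 = 227.601 N up the incline and F sin 49° = 346.9 × 0.7547 = 261.805 N pressing into the surface.
The normal force is therefore N = mg cos 49° + F sin 49° = 115.854 + 261.805 = 377.659 N, and kinetic friction down the slope is μN = 0.14 × 377.659 = 52.872 N.
Along the incline: F cos 49° − mg sin 49° − μN = ma, so 227.601 − 133.265 − 52.872 = 18 a, giving a = 2.3036 m/s².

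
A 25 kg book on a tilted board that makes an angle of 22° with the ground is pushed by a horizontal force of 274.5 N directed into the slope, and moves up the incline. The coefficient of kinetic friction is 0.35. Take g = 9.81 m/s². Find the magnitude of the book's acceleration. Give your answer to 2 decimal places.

The horizontal push has components F cos 22° = 274.5 × 0.9272 = 254.516 N up the incline and F sin 22° = 274.5 × 0.3746 = 102.828 N pressing into the surface.
The normal force is therefore N = mg cos 22° + F sin 22° = 227.396 + 102.828 = 330.224 N, and kinetic friction down the slope is μN = 0.35 × 330.224 = 115.578 N.
Along the incline: F cos 22° − mg sin 22° − μN = ma, so 254.516 − 91.871 − 115.578 = 25 a, giving a = 1.8827 m/s².

1.88 m/s²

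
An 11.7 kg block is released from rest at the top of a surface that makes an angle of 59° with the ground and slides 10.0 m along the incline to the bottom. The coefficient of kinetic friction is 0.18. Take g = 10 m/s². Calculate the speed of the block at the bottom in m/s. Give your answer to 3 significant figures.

12.4 m/s

The weight component along the incline is mg sin 59° = 100.289 N and the normal force is N = mg cos 59° = 60.259 N.
Friction up the slope is f = μN = 0.18 × 60.259 = 10.847 N, so the net downslope force is 100.289 − 10.847 = 89.442 N and a = 89.442 / 11.7 = 7.6446 m/s².
Starting from rest over a distance of 10.0 m, v² = 2aL = 2 × 7.6446 × 10.0 = 152.8920, so v = 12.3650 m/s.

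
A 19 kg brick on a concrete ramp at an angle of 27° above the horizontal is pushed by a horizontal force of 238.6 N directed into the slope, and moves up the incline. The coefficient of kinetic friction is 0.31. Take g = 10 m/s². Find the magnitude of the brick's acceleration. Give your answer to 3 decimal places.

The horizontal push has components F cos 27° = 238.6 × 0.8910 = 212.593 N up the incline and F sin 27° = 238.6 × 0.4540 = 108.324 N pressing into the surface.
The normal force is therefore N = mg cos 27° + F sin 27° = 169.290 + 108.324 = 277.614 N, and kinetic friction down the slope is μN = 0.31 × 277.614 = 86.060 N.
Along the incline: F cos 27° − mg sin 27° − μN = ma, so 212.593 − 86.260 − 86.060 = 19 a, giving a = 2.1196 m/s².

2.120 m/s²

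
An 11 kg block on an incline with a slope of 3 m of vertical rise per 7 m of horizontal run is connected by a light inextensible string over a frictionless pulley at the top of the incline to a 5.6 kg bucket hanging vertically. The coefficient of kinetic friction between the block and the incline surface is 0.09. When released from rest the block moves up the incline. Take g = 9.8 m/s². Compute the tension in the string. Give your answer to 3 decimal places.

53.700 N

For the block on the incline: the weight component along the slope is m₁g sin 23.20° = 11 × 9.8 × 0.3939 = 42.462 N and the normal force is N = m₁g cos 23.20° = 99.084 N.
Kinetic friction opposes the block's motion up the incline: f = μN = 0.09 × 99.084 = 8.918 N acting down the slope.
Newton's second law for the block (up-slope positive): T − 42.462 − 8.918 = 11 a. For the hanging bucket (downward positive): 5.6 × 9.8 − T = 5.6 a.
Adding the two equations eliminates T: 3.500 = 16.6 a, so a = 0.2108 m/s².
Then from the hanging bucket's equation, T = 5.6 × (9.8 − 0.2108) = 53.700 N.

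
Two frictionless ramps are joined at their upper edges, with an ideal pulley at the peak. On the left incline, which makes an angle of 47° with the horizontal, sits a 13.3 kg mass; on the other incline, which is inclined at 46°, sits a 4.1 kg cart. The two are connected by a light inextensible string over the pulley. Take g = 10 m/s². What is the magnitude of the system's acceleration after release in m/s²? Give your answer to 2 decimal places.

3.90 m/s²

Resolve each weight along its own incline: the 13.3 kg mass has component 13.3 × 10 × sin 47° = 97.270 N down its slope, and the 4.1 kg mass has 4.1 × 10 × sin 46° = 29.493 N down its slope.
The 13.3 kg side's 97.270 N exceeds the other side's 29.493 N, so that mass slides down and the 4.1 kg mass slides up. Taking that direction as positive, Newton's second law for the whole system gives 97.270 − 29.493 = (13.3 + 4.1) a, so a = 67.777 / 17.4 = 3.8952 m/s².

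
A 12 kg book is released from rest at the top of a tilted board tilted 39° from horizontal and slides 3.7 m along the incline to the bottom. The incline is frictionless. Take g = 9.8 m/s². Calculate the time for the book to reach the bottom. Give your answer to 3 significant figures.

1.10 s

The weight component along the incline is mg sin 39° = 74.008 N and the normal force is N = mg cos 39° = 91.392 N.
With no friction, a = g sin 39° = 6.1673 m/s².
Starting from rest, L = ½at², so t = √(2L/a) = √(2 × 3.7 / 6.1673) = 1.0954 s.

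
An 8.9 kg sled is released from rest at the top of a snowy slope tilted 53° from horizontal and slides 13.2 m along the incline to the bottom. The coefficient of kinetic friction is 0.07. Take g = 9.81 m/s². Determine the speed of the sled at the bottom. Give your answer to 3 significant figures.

The weight component along the incline is mg sin 53° = 69.728 N and the normal force is N = mg cos 53° = 52.544 N.
Friction up the slope is f = μN = 0.07 × 52.544 = 3.678 N, so the net downslope force is 69.728 − 3.678 = 66.050 N and a = 66.050 / 8.9 = 7.4213 m/s².
Starting from rest over a distance of 13.2 m, v² = 2aL = 2 × 7.4213 × 13.2 = 195.9223, so v = 13.9972 m/s.

14.0 m/s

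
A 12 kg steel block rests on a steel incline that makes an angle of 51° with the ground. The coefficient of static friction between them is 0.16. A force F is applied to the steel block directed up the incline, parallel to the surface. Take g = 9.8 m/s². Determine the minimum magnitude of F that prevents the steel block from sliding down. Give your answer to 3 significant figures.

The normal force is N = mg cos 51° = 74.008 N. With F at its minimum the steel block is on the verge of sliding down, so static friction is at its maximum μ_s N = 0.16 × 74.008 = 11.841 N and acts up the slope.
Equilibrium along the incline: F + μ_s N = mg sin 51°, so F = 91.392 − 11.841 = 79.551 N.

79.6 N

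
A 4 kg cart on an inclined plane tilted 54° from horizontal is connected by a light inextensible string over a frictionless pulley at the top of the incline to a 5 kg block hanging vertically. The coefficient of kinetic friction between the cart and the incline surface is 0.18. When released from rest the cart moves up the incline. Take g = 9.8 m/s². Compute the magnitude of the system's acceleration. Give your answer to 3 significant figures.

For the cart on the incline: the weight component along the slope is m₁g sin 54° = 4 × 9.8 × 0.8090 = 31.713 N and the normal force is N = m₁g cos 54° = 23.041 N.
Kinetic friction opposes the cart's motion up the incline: f = μN = 0.18 × 23.041 = 4.147 N acting down the slope.
Newton's second law for the cart (up-slope positive): T − 31.713 − 4.147 = 4 a. For the hanging block (downward positive): 5 × 9.8 − T = 5 a.
Adding the two equations eliminates T: 13.140 = 9 a, so a = 1.4600 m/s².

1.46 m/s²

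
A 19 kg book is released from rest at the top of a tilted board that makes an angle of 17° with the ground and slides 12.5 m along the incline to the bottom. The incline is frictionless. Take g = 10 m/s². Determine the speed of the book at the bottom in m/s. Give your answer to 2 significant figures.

The weight component along the incline is mg sin 17° = 55.551 N and the normal force is N = mg cos 17° = 181.698 N.
With no friction, a = g sin 17° = 2.9237 m/s².
Starting from rest over a distance of 12.5 m, v² = 2aL = 2 × 2.9237 × 12.5 = 73.0925, so v = 8.5494 m/s.

8.5 m/s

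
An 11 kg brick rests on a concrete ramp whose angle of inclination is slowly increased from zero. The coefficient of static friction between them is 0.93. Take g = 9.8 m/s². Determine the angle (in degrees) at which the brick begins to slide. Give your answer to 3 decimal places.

At the threshold of sliding, static friction is at its maximum μ_s N and exactly balances the weight component along the incline: mg sin θ = μ_s mg cos θ.
Hence tan θ = μ_s = 0.93, so θ = arctan(0.93) = 42.9228°.

42.923°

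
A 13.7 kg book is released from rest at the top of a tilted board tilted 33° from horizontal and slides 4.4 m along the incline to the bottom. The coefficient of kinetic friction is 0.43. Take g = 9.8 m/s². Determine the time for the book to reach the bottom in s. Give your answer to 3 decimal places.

The weight component along the incline is mg sin 33° = 73.123 N and the normal force is N = mg cos 33° = 112.600 N.
Friction up the slope is f = μN = 0.43 × 112.600 = 48.418 N, so the net downslope force is 73.123 − 48.418 = 24.705 N and a = 24.705 / 13.7 = 1.8033 m/s².
Starting from rest, L = ½at², so t = √(2L/a) = √(2 × 4.4 / 1.8033) = 2.2091 s.

2.209 s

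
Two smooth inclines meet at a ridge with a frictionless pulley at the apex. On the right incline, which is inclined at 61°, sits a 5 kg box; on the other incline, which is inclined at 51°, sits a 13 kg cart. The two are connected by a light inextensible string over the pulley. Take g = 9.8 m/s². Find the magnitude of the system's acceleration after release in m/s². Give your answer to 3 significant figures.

Resolve each weight along its own incline: the 5 kg mass has component 5 × 9.8 × sin 61° = 42.856 N down its slope, and the 13 kg mass has 13 × 9.8 × sin 51° = 99.008 N down its slope.
The 13 kg side's 99.008 N exceeds the other side's 42.856 N, so that mass slides down and the 5 kg mass slides up. Taking that direction as positive, Newton's second law for the whole system gives 99.008 − 42.856 = (5 + 13) a, so a = 56.152 / 18 = 3.1196 m/s².

3.12 m/s²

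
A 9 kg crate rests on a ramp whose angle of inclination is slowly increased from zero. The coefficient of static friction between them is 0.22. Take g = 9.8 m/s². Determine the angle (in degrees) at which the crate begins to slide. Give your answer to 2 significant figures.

At the threshold of sliding, static friction is at its maximum μ_s N and exactly balances the weight component along the incline: mg sin θ = μ_s mg cos θ.
Hence tan θ = μ_s = 0.22, so θ = arctan(0.22) = 12.4074°.

12°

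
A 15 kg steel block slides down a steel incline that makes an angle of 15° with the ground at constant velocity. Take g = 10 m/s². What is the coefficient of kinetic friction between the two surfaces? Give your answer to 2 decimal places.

0.27

At constant velocity the net force along the incline is zero: mg sin 15° = μ mg cos 15°.
So μ = tan 15° = 0.2588 / 0.9659 = 0.2679.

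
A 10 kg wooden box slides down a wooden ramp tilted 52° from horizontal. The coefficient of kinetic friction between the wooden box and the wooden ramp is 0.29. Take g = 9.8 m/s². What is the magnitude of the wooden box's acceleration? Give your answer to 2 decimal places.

5.97 m/s²

Resolving the weight along the incline: the component pulling the wooden box down the slope is mg sin 52° = 10 × 9.8 × 0.7880 = 77.224 N, and the normal force is N = mg cos 52° = 10 × 9.8 × 0.6157 = 60.339 N.
Kinetic friction acts up the slope with magnitude f = μN = 0.29 × 60.339 = 17.498 N.
Net force along the incline is 77.224 − 17.498 = 59.726 N, so a = 59.726 / 10 = 5.9726 m/s².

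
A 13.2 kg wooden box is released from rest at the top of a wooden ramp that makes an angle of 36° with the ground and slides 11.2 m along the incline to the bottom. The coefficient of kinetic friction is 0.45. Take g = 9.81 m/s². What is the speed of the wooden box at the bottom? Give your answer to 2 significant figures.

7.0 m/s

The weight component along the incline is mg sin 36° = 76.113 N and the normal force is N = mg cos 36° = 104.761 N.
Friction up the slope is f = μN = 0.45 × 104.761 = 47.142 N, so the net downslope force is 76.113 − 47.142 = 28.971 N and a = 28.971 / 13.2 = 2.1948 m/s².
Starting from rest over a distance of 11.2 m, v² = 2aL = 2 × 2.1948 × 11.2 = 49.1635, so v = 7.0117 m/s.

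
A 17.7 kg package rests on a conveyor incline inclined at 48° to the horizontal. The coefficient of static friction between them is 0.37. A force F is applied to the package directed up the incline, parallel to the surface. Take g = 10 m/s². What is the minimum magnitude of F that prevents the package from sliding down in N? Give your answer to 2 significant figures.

The normal force is N = mg cos 48° = 118.436 N. With F at its minimum the package is on the verge of sliding down, so static friction is at its maximum μ_s N = 0.37 × 118.436 = 43.821 N and acts up the slope.
Equilibrium along the incline: F + μ_s N = mg sin 48°, so F = 131.537 − 43.821 = 87.716 N.

88 N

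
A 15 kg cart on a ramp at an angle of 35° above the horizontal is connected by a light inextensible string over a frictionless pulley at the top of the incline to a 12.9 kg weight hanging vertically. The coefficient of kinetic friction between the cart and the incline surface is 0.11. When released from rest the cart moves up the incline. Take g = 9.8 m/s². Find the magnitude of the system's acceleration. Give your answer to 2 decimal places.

For the cart on the incline: the weight component along the slope is m₁g sin 35° = 15 × 9.8 × 0.5736 = 84.319 N and the normal force is N = m₁g cos 35° = 120.415 N.
Kinetic friction opposes the cart's motion up the incline: f = μN = 0.11 × 120.415 = 13.246 N acting down the slope.
Newton's second law for the cart (up-slope positive): T − 84.319 − 13.246 = 15 a. For the hanging weight (downward positive): 12.9 × 9.8 − T = 12.9 a.
Adding the two equations eliminates T: 28.855 = 27.9 a, so a = 1.0342 m/s².

1.03 m/s²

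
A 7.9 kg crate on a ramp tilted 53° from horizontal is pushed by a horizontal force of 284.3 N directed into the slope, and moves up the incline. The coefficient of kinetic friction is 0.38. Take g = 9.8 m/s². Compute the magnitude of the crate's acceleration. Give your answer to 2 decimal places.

0.67 m/s²

The horizontal push has components F cos 53° = 284.3 × 0.6018 = 171.092 N up the incline and F sin 53° = 284.3 × 0.7986 = 227.042 N pressing into the surface.
The normal force is therefore N = mg cos 53° + F sin 53° = 46.591 + 227.042 = 273.633 N, and kinetic friction down the slope is μN = 0.38 × 273.633 = 103.981 N.
Along the incline: F cos 53° − mg sin 53° − μN = ma, so 171.092 − 61.828 − 103.981 = 7.9 a, giving a = 0.6687 m/s².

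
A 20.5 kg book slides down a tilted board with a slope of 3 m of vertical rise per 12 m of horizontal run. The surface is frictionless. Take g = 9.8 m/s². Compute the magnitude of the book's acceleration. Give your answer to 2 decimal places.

Resolving the weight along the incline: the component pulling the book down the slope is mg sin 14.04° = 20.5 × 9.8 × 0.2425 = 48.718 N, and the normal force is N = mg cos 14.04° = 20.5 × 9.8 × 0.9701 = 194.893 N.
With no friction the net force along the incline is 48.718 N, so a = g sin 14.04° = 48.718 / 20.5 = 2.3765 m/s².

2.38 m/s²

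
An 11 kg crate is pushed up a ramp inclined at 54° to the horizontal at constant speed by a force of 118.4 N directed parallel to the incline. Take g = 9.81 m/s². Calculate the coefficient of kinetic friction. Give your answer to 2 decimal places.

At constant speed ΣF = 0 along the incline. The applied 118.4 N acts up the slope; the weight component mg sin 54° = 87.301 N and kinetic friction μN both act down the slope.
So 118.4 = 87.301 + μ × 63.428, giving μ = (118.4 − 87.301) / 63.428 = 0.4903.

0.49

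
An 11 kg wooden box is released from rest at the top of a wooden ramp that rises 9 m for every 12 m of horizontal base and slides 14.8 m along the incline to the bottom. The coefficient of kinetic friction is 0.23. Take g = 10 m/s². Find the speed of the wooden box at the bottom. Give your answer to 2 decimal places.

11.10 m/s

The weight component along the incline is mg sin 36.87° = 66.000 N and the normal force is N = mg cos 36.87° = 88.000 N.
Friction up the slope is f = μN = 0.23 × 88.000 = 20.240 N, so the net downslope force is 66.000 − 20.240 = 45.760 N and a = 45.760 / 11 = 4.1600 m/s².
Starting from rest over a distance of 14.8 m, v² = 2aL = 2 × 4.1600 × 14.8 = 123.1360, so v = 11.0967 m/s.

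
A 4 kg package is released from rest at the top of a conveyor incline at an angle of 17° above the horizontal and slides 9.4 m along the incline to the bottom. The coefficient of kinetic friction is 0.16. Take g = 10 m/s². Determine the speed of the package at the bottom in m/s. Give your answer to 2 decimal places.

The weight component along the incline is mg sin 17° = 11.695 N and the normal force is N = mg cos 17° = 38.252 N.
Friction up the slope is f = μN = 0.16 × 38.252 = 6.120 N, so the net downslope force is 11.695 − 6.120 = 5.575 N and a = 5.575 / 4 = 1.3938 m/s².
Starting from rest over a distance of 9.4 m, v² = 2aL = 2 × 1.3938 × 9.4 = 26.2034, so v = 5.1189 m/s.

5.12 m/s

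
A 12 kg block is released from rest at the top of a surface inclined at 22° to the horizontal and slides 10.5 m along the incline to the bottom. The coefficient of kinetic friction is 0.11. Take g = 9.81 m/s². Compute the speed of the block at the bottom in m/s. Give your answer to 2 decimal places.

7.49 m/s

The weight component along the incline is mg sin 22° = 44.099 N and the normal force is N = mg cos 22° = 109.148 N.
Friction up the slope is f = μN = 0.11 × 109.148 = 12.006 N, so the net downslope force is 44.099 − 12.006 = 32.093 N and a = 32.093 / 12 = 2.6744 m/s².
Starting from rest over a distance of 10.5 m, v² = 2aL = 2 × 2.6744 × 10.5 = 56.1624, so v = 7.4942 m/s.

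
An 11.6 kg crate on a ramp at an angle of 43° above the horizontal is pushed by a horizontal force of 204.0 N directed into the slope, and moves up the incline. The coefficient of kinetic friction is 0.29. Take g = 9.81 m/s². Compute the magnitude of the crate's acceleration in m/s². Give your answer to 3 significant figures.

0.613 m/s²

The horizontal push has components F cos 43° = 204.0 × 0.7314 = 149.206 N up the incline and F sin 43° = 204.0 × 0.6820 = 139.128 N pressing into the surface.
The normal force is therefore N = mg cos 43° + F sin 43° = 83.230 + 139.128 = 222.358 N, and kinetic friction down the slope is μN = 0.29 × 222.358 = 64.484 N.
Along the incline: F cos 43° − mg sin 43° − μN = ma, so 149.206 − 77.609 − 64.484 = 11.6 a, giving a = 0.6132 m/s².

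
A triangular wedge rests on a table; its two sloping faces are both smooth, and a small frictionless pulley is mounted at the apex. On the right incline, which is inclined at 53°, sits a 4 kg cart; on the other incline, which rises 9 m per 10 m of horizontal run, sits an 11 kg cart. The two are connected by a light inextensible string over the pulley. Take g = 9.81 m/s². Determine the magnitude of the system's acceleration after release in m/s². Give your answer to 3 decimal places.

Resolve each weight along its own incline: the 4 kg mass has component 4 × 9.81 × sin 53° = 31.338 N down its slope, and the 11 kg mass has 11 × 9.81 × sin 41.99° = 72.188 N down its slope.
The 11 kg side's 72.188 N exceeds the other side's 31.338 N, so that mass slides down and the 4 kg mass slides up. Taking that direction as positive, Newton's second law for the whole system gives 72.188 − 31.338 = (4 + 11) a, so a = 40.850 / 15 = 2.7233 m/s².

2.723 m/s²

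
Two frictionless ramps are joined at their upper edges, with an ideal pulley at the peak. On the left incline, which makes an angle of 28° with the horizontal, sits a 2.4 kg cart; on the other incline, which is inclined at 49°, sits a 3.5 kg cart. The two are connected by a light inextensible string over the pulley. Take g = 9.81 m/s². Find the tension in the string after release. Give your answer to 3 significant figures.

Resolve each weight along its own incline: the 2.4 kg mass has component 2.4 × 9.81 × sin 28° = 11.053 N down its slope, and the 3.5 kg mass has 3.5 × 9.81 × sin 49° = 25.913 N down its slope.
The 3.5 kg side's 25.913 N exceeds the other side's 11.053 N, so that mass slides down and the 2.4 kg mass slides up. Taking that direction as positive, Newton's second law for the whole system gives 25.913 − 11.053 = (2.4 + 3.5) a, so a = 14.860 / 5.9 = 2.5186 m/s².
For the 2.4 kg mass (up-slope positive): T − 11.053 = 2.4 × 2.5186, so T = 17.098 N.

17.1 N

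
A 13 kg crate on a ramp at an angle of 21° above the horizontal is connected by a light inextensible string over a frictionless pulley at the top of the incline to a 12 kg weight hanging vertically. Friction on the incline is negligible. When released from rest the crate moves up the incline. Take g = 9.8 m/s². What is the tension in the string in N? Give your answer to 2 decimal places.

83.07 N

For the crate on the incline: the weight component along the slope is m₁g sin 21° = 13 × 9.8 × 0.3584 = 45.660 N and the normal force is N = m₁g cos 21° = 118.938 N.
Newton's second law for the crate (up-slope positive): T − 45.660 = 13 a. For the hanging weight (downward positive): 12 × 9.8 − T = 12 a.
Adding the two equations eliminates T: 71.940 = 25 a, so a = 2.8776 m/s².
Then from the hanging weight's equation, T = 12 × (9.8 − 2.8776) = 83.069 N.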